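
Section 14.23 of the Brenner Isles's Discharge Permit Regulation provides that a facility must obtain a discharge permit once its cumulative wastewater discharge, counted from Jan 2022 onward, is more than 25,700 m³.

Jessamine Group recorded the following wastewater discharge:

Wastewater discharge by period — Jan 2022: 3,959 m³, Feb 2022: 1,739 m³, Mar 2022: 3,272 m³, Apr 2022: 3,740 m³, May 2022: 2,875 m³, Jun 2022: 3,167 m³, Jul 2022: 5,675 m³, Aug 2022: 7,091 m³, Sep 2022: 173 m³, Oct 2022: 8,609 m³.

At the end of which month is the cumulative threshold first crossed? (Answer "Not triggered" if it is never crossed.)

Through Jan 2022: 3,959 m³
Through Feb 2022: 5,698 m³
Through Mar 2022: 8,970 m³
Through Apr 2022: 12,710 m³
Through May 2022: 15,585 m³
Through Jun 2022: 18,752 m³
Through Jul 2022: 24,427 m³
Through Aug 2022: 31,518 m³ ← exceeds threshold

Aug 2022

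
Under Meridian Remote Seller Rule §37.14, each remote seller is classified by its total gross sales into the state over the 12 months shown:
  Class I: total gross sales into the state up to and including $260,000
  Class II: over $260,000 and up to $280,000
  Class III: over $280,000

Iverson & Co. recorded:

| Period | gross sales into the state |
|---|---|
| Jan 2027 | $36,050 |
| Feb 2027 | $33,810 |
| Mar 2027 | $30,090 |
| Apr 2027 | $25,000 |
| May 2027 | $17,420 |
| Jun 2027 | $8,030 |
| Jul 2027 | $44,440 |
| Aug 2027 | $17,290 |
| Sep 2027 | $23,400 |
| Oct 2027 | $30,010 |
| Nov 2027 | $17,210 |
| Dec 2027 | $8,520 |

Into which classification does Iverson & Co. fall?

Total gross sales into the state: $36,050 + $33,810 + $30,090 + $25,000 + $17,420 + $8,030 + $44,440 + $17,290 + $23,400 + $30,010 + $17,210 + $8,520 = $291,270.
$291,270 > $280,000, so Class III applies.

Class III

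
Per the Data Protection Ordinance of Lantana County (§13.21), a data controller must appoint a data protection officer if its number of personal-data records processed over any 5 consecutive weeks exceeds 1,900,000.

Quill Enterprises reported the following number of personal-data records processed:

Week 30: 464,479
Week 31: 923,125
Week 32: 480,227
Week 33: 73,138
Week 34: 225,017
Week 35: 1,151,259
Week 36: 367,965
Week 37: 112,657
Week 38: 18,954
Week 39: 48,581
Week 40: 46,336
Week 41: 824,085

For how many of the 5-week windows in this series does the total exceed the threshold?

Week 30–Week 34: 464,479 + 923,125 + 480,227 + 73,138 + 225,017 = 2,165,986 (over)
Week 31–Week 35: 923,125 + 480,227 + 73,138 + 225,017 + 1,151,259 = 2,852,766 (over)
Week 32–Week 36: 480,227 + 73,138 + 225,017 + 1,151,259 + 367,965 = 2,297,606 (over)
Week 33–Week 37: 73,138 + 225,017 + 1,151,259 + 367,965 + 112,657 = 1,930,036 (over)
Week 34–Week 38: 225,017 + 1,151,259 + 367,965 + 112,657 + 18,954 = 1,875,852 (under)
Week 35–Week 39: 1,151,259 + 367,965 + 112,657 + 18,954 + 48,581 = 1,699,416 (under)
Week 36–Week 40: 367,965 + 112,657 + 18,954 + 48,581 + 46,336 = 594,493 (under)
Week 37–Week 41: 112,657 + 18,954 + 48,581 + 46,336 + 824,085 = 1,050,613 (under)
4 windows exceed the threshold.

4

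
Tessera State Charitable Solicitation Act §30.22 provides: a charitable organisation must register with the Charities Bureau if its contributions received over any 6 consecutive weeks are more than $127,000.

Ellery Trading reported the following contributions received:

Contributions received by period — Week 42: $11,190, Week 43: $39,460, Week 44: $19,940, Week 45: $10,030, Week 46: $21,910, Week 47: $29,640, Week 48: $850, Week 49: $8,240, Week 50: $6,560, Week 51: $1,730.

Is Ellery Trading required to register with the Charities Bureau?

Yes

Week 42–Week 47: $11,190 + $39,460 + $19,940 + $10,030 + $21,910 + $29,640 = $132,170 (over)
Week 43–Week 48: $39,460 + $19,940 + $10,030 + $21,910 + $29,640 + $850 = $121,830 (under)
Week 44–Week 49: $19,940 + $10,030 + $21,910 + $29,640 + $850 + $8,240 = $90,610 (under)
Week 45–Week 50: $10,030 + $21,910 + $29,640 + $850 + $8,240 + $6,560 = $77,230 (under)
Week 46–Week 51: $21,910 + $29,640 + $850 + $8,240 + $6,560 + $1,730 = $68,930 (under)
At least one window exceeds $127,000.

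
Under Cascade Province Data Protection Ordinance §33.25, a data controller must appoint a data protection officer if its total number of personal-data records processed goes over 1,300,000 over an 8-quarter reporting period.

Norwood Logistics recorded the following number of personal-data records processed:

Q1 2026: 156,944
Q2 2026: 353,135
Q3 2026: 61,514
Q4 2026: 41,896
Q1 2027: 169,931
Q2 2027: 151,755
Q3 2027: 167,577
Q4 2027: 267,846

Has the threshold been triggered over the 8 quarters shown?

Yes

Total number of personal-data records processed: 156,944 + 353,135 + 61,514 + 41,896 + 169,931 + 151,755 + 167,577 + 267,846 = 1,370,598.
1,370,598 > 1,300,000, so the threshold is exceeded.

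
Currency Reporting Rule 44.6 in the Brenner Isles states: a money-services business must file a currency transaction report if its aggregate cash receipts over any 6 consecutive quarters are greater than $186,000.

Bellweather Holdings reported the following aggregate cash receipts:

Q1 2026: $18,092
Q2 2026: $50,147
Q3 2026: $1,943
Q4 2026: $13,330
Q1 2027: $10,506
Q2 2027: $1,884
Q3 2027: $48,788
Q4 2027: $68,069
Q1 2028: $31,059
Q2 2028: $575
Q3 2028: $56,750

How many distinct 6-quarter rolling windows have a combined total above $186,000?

1

Q1 2026–Q2 2027: $18,092 + $50,147 + $1,943 + $13,330 + $10,506 + $1,884 = $95,902 (under)
Q2 2026–Q3 2027: $50,147 + $1,943 + $13,330 + $10,506 + $1,884 + $48,788 = $126,598 (under)
Q3 2026–Q4 2027: $1,943 + $13,330 + $10,506 + $1,884 + $48,788 + $68,069 = $144,520 (under)
Q4 2026–Q1 2028: $13,330 + $10,506 + $1,884 + $48,788 + $68,069 + $31,059 = $173,636 (under)
Q1 2027–Q2 2028: $10,506 + $1,884 + $48,788 + $68,069 + $31,059 + $575 = $160,881 (under)
Q2 2027–Q3 2028: $1,884 + $48,788 + $68,069 + $31,059 + $575 + $56,750 = $207,125 (over)
1 window exceeds the threshold.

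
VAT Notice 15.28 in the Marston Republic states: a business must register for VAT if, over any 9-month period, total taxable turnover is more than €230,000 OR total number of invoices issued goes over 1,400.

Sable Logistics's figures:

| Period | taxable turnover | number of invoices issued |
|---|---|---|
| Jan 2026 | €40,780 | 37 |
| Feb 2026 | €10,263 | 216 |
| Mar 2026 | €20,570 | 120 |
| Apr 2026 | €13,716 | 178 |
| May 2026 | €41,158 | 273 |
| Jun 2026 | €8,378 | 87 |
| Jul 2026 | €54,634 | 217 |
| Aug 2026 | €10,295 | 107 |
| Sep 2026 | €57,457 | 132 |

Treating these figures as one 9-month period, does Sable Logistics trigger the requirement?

Total taxable turnover: €40,780 + €10,263 + €20,570 + €13,716 + €41,158 + €8,378 + €54,634 + €10,295 + €57,457 = €257,251 (> €230,000).
Total number of invoices issued: 37 + 216 + 120 + 178 + 273 + 87 + 217 + 107 + 132 = 1,367 (≤ 1,400).
The test is 'or': at least one threshold is exceeded.

Yes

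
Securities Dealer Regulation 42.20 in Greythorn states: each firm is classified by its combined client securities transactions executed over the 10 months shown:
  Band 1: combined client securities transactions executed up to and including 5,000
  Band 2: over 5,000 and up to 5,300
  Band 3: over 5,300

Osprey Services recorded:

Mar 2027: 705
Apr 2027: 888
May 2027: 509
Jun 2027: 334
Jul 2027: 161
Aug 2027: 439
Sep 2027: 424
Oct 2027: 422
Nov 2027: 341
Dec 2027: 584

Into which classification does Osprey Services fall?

Band 1

Combined client securities transactions executed: 705 + 888 + 509 + 334 + 161 + 439 + 424 + 422 + 341 + 584 = 4,807.
4,807 ≤ 5,000, so Band 1 applies.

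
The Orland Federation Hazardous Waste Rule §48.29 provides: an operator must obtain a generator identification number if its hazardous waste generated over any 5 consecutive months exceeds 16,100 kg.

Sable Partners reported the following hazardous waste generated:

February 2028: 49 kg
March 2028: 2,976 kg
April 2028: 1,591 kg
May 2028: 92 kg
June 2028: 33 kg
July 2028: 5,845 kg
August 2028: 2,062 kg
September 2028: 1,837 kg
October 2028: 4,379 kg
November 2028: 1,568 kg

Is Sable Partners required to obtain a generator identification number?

February 2028–June 2028: 49 kg + 2,976 kg + 1,591 kg + 92 kg + 33 kg = 4,741 kg (under)
March 2028–July 2028: 2,976 kg + 1,591 kg + 92 kg + 33 kg + 5,845 kg = 10,537 kg (under)
April 2028–August 2028: 1,591 kg + 92 kg + 33 kg + 5,845 kg + 2,062 kg = 9,623 kg (under)
May 2028–September 2028: 92 kg + 33 kg + 5,845 kg + 2,062 kg + 1,837 kg = 9,869 kg (under)
June 2028–October 2028: 33 kg + 5,845 kg + 2,062 kg + 1,837 kg + 4,379 kg = 14,156 kg (under)
July 2028–November 2028: 5,845 kg + 2,062 kg + 1,837 kg + 4,379 kg + 1,568 kg = 15,691 kg (under)
No window exceeds 16,100 kg.

No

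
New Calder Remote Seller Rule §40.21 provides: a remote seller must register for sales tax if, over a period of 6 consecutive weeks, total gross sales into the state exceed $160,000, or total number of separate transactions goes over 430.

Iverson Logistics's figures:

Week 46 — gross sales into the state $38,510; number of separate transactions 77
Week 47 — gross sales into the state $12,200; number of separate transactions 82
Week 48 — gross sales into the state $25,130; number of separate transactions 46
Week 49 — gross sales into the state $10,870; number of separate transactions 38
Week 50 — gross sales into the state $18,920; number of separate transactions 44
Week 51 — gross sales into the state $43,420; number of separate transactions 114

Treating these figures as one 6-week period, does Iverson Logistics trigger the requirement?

No

Total gross sales into the state: $38,510 + $12,200 + $25,130 + $10,870 + $18,920 + $43,420 = $149,050 (≤ $160,000).
Total number of separate transactions: 77 + 82 + 46 + 38 + 44 + 114 = 401 (≤ 430).
The test is 'or': neither threshold is exceeded.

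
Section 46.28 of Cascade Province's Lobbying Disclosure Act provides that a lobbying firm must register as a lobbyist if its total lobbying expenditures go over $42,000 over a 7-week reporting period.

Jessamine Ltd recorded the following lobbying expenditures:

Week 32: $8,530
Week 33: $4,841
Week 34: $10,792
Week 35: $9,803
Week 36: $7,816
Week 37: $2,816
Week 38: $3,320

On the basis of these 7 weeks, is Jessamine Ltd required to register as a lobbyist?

Yes

Total lobbying expenditures: $8,530 + $4,841 + $10,792 + $9,803 + $7,816 + $2,816 + $3,320 = $47,918.
$47,918 > $42,000, so the threshold is exceeded.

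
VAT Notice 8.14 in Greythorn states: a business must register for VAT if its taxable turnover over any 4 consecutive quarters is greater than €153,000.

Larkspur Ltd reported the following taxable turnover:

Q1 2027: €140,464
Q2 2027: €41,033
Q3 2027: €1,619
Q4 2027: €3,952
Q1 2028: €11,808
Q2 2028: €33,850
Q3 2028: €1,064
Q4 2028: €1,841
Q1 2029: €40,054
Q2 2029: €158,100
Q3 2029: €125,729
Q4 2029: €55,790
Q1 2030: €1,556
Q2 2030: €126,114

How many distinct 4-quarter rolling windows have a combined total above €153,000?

6

Q1 2027–Q4 2027: €140,464 + €41,033 + €1,619 + €3,952 = €187,068 (over)
Q2 2027–Q1 2028: €41,033 + €1,619 + €3,952 + €11,808 = €58,412 (under)
Q3 2027–Q2 2028: €1,619 + €3,952 + €11,808 + €33,850 = €51,229 (under)
Q4 2027–Q3 2028: €3,952 + €11,808 + €33,850 + €1,064 = €50,674 (under)
Q1 2028–Q4 2028: €11,808 + €33,850 + €1,064 + €1,841 = €48,563 (under)
Q2 2028–Q1 2029: €33,850 + €1,064 + €1,841 + €40,054 = €76,809 (under)
Q3 2028–Q2 2029: €1,064 + €1,841 + €40,054 + €158,100 = €201,059 (over)
Q4 2028–Q3 2029: €1,841 + €40,054 + €158,100 + €125,729 = €325,724 (over)
Q1 2029–Q4 2029: €40,054 + €158,100 + €125,729 + €55,790 = €379,673 (over)
Q2 2029–Q1 2030: €158,100 + €125,729 + €55,790 + €1,556 = €341,175 (over)
Q3 2029–Q2 2030: €125,729 + €55,790 + €1,556 + €126,114 = €309,189 (over)
6 windows exceed the threshold.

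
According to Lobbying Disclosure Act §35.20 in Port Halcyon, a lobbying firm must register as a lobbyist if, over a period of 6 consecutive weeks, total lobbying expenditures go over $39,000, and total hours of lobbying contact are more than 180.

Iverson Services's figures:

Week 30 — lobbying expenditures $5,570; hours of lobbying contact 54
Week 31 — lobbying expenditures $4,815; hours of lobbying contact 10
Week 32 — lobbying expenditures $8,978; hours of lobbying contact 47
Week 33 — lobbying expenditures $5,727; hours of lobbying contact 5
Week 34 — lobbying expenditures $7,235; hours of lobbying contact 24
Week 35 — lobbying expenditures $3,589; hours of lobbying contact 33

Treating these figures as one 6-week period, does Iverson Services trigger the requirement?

No

Total lobbying expenditures: $5,570 + $4,815 + $8,978 + $5,727 + $7,235 + $3,589 = $35,914 (≤ $39,000).
Total hours of lobbying contact: 54 + 10 + 47 + 5 + 24 + 33 = 173 (≤ 180).
The test is 'and': the rule requires both, and at least one is not exceeded.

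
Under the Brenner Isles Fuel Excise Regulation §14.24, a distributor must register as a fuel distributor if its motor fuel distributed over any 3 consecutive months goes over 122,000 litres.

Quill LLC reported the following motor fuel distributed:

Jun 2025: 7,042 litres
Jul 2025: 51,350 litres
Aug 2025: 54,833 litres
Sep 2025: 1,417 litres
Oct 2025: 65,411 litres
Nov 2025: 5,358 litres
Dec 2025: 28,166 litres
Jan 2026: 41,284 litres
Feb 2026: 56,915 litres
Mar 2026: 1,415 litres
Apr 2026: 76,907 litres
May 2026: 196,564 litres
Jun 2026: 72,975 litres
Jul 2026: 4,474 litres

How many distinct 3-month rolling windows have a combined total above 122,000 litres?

5

Jun 2025–Aug 2025: 7,042 litres + 51,350 litres + 54,833 litres = 113,225 litres (under)
Jul 2025–Sep 2025: 51,350 litres + 54,833 litres + 1,417 litres = 107,600 litres (under)
Aug 2025–Oct 2025: 54,833 litres + 1,417 litres + 65,411 litres = 121,661 litres (under)
Sep 2025–Nov 2025: 1,417 litres + 65,411 litres + 5,358 litres = 72,186 litres (under)
Oct 2025–Dec 2025: 65,411 litres + 5,358 litres + 28,166 litres = 98,935 litres (under)
Nov 2025–Jan 2026: 5,358 litres + 28,166 litres + 41,284 litres = 74,808 litres (under)
Dec 2025–Feb 2026: 28,166 litres + 41,284 litres + 56,915 litres = 126,365 litres (over)
Jan 2026–Mar 2026: 41,284 litres + 56,915 litres + 1,415 litres = 99,614 litres (under)
Feb 2026–Apr 2026: 56,915 litres + 1,415 litres + 76,907 litres = 135,237 litres (over)
Mar 2026–May 2026: 1,415 litres + 76,907 litres + 196,564 litres = 274,886 litres (over)
Apr 2026–Jun 2026: 76,907 litres + 196,564 litres + 72,975 litres = 346,446 litres (over)
May 2026–Jul 2026: 196,564 litres + 72,975 litres + 4,474 litres = 274,013 litres (over)
5 windows exceed the threshold.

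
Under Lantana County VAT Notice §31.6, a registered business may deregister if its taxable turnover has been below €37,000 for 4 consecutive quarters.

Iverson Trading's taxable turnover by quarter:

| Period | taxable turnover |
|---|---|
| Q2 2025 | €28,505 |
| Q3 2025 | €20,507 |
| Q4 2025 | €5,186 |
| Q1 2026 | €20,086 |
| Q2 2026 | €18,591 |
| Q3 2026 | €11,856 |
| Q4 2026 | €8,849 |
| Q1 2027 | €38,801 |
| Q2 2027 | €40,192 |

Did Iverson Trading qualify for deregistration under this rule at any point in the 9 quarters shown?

Yes

Quarters below €37,000: Q2 2025, Q3 2025, Q4 2025, Q1 2026, Q2 2026, Q3 2026, Q4 2026.
Longest run of consecutive quarters below the threshold: 7.
7 ≥ 4, so Iverson Trading became eligible.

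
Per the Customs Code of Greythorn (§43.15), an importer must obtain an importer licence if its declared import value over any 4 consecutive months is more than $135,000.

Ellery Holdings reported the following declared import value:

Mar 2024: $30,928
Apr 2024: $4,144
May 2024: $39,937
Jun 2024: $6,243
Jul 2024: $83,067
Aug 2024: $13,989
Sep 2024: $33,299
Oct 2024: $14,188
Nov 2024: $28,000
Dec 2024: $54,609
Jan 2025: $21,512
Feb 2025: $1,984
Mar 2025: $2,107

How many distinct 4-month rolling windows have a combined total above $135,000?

3

Mar 2024–Jun 2024: $30,928 + $4,144 + $39,937 + $6,243 = $81,252 (under)
Apr 2024–Jul 2024: $4,144 + $39,937 + $6,243 + $83,067 = $133,391 (under)
May 2024–Aug 2024: $39,937 + $6,243 + $83,067 + $13,989 = $143,236 (over)
Jun 2024–Sep 2024: $6,243 + $83,067 + $13,989 + $33,299 = $136,598 (over)
Jul 2024–Oct 2024: $83,067 + $13,989 + $33,299 + $14,188 = $144,543 (over)
Aug 2024–Nov 2024: $13,989 + $33,299 + $14,188 + $28,000 = $89,476 (under)
Sep 2024–Dec 2024: $33,299 + $14,188 + $28,000 + $54,609 = $130,096 (under)
Oct 2024–Jan 2025: $14,188 + $28,000 + $54,609 + $21,512 = $118,309 (under)
Nov 2024–Feb 2025: $28,000 + $54,609 + $21,512 + $1,984 = $106,105 (under)
Dec 2024–Mar 2025: $54,609 + $21,512 + $1,984 + $2,107 = $80,212 (under)
3 windows exceed the threshold.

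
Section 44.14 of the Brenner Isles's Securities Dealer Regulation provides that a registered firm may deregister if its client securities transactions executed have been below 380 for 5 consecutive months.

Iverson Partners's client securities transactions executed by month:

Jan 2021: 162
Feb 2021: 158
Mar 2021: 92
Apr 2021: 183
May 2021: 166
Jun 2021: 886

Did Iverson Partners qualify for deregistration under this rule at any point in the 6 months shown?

Yes

Months below 380: Jan 2021, Feb 2021, Mar 2021, Apr 2021, May 2021.
Longest run of consecutive months below the threshold: 5.
5 ≥ 5, so Iverson Partners became eligible.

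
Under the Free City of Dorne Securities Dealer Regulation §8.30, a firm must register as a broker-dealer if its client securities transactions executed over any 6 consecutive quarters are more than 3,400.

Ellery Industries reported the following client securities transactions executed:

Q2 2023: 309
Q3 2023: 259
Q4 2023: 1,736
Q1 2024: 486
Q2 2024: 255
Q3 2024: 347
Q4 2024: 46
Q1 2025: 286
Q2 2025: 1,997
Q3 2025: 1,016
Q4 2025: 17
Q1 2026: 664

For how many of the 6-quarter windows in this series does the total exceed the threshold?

4

Q2 2023–Q3 2024: 309 + 259 + 1,736 + 486 + 255 + 347 = 3,392 (under)
Q3 2023–Q4 2024: 259 + 1,736 + 486 + 255 + 347 + 46 = 3,129 (under)
Q4 2023–Q1 2025: 1,736 + 486 + 255 + 347 + 46 + 286 = 3,156 (under)
Q1 2024–Q2 2025: 486 + 255 + 347 + 46 + 286 + 1,997 = 3,417 (over)
Q2 2024–Q3 2025: 255 + 347 + 46 + 286 + 1,997 + 1,016 = 3,947 (over)
Q3 2024–Q4 2025: 347 + 46 + 286 + 1,997 + 1,016 + 17 = 3,709 (over)
Q4 2024–Q1 2026: 46 + 286 + 1,997 + 1,016 + 17 + 664 = 4,026 (over)
4 windows exceed the threshold.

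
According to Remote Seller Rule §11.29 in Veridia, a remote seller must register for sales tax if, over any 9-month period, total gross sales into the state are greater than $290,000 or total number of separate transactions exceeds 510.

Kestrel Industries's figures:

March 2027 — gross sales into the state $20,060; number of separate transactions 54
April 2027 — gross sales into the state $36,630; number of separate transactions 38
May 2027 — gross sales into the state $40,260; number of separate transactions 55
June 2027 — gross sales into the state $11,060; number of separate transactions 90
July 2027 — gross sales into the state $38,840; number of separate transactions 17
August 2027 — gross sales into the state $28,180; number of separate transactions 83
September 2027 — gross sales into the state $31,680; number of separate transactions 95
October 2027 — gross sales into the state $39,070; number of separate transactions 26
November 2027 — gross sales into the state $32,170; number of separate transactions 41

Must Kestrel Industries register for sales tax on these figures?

Total gross sales into the state: $20,060 + $36,630 + $40,260 + $11,060 + $38,840 + $28,180 + $31,680 + $39,070 + $32,170 = $277,950 (≤ $290,000).
Total number of separate transactions: 54 + 38 + 55 + 90 + 17 + 83 + 95 + 26 + 41 = 499 (≤ 510).
The test is 'or': neither threshold is exceeded.

No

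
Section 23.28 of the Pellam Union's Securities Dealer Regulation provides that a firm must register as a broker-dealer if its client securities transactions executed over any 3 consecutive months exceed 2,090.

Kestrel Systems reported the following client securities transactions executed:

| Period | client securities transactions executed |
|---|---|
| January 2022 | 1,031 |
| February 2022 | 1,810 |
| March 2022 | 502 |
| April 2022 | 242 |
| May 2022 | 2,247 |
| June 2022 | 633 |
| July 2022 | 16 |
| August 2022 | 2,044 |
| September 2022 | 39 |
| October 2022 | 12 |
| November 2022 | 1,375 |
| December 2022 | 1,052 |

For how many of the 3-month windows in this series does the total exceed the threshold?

January 2022–March 2022: 1,031 + 1,810 + 502 = 3,343 (over)
February 2022–April 2022: 1,810 + 502 + 242 = 2,554 (over)
March 2022–May 2022: 502 + 242 + 2,247 = 2,991 (over)
April 2022–June 2022: 242 + 2,247 + 633 = 3,122 (over)
May 2022–July 2022: 2,247 + 633 + 16 = 2,896 (over)
June 2022–August 2022: 633 + 16 + 2,044 = 2,693 (over)
July 2022–September 2022: 16 + 2,044 + 39 = 2,099 (over)
August 2022–October 2022: 2,044 + 39 + 12 = 2,095 (over)
September 2022–November 2022: 39 + 12 + 1,375 = 1,426 (under)
October 2022–December 2022: 12 + 1,375 + 1,052 = 2,439 (over)
9 windows exceed the threshold.

9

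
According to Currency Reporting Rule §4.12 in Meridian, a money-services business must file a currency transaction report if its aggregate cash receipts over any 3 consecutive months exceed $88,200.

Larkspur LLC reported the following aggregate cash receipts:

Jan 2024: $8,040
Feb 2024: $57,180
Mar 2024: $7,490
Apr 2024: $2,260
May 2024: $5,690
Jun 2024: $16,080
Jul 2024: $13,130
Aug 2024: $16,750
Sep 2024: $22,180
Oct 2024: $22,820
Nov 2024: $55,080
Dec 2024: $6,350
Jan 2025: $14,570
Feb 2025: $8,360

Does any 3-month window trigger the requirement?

Jan 2024–Mar 2024: $8,040 + $57,180 + $7,490 = $72,710 (under)
Feb 2024–Apr 2024: $57,180 + $7,490 + $2,260 = $66,930 (under)
Mar 2024–May 2024: $7,490 + $2,260 + $5,690 = $15,440 (under)
Apr 2024–Jun 2024: $2,260 + $5,690 + $16,080 = $24,030 (under)
May 2024–Jul 2024: $5,690 + $16,080 + $13,130 = $34,900 (under)
Jun 2024–Aug 2024: $16,080 + $13,130 + $16,750 = $45,960 (under)
Jul 2024–Sep 2024: $13,130 + $16,750 + $22,180 = $52,060 (under)
Aug 2024–Oct 2024: $16,750 + $22,180 + $22,820 = $61,750 (under)
Sep 2024–Nov 2024: $22,180 + $22,820 + $55,080 = $100,080 (over)
Oct 2024–Dec 2024: $22,820 + $55,080 + $6,350 = $84,250 (under)
Nov 2024–Jan 2025: $55,080 + $6,350 + $14,570 = $76,000 (under)
Dec 2024–Feb 2025: $6,350 + $14,570 + $8,360 = $29,280 (under)
At least one window exceeds $88,200.

Yes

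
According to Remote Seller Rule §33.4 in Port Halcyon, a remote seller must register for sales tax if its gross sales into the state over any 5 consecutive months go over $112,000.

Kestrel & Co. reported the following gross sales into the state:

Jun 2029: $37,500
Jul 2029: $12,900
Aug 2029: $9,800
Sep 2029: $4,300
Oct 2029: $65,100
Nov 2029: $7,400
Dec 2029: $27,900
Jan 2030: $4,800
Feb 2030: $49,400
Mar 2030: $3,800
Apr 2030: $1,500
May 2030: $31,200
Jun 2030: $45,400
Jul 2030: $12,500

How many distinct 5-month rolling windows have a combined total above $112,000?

Jun 2029–Oct 2029: $37,500 + $12,900 + $9,800 + $4,300 + $65,100 = $129,600 (over)
Jul 2029–Nov 2029: $12,900 + $9,800 + $4,300 + $65,100 + $7,400 = $99,500 (under)
Aug 2029–Dec 2029: $9,800 + $4,300 + $65,100 + $7,400 + $27,900 = $114,500 (over)
Sep 2029–Jan 2030: $4,300 + $65,100 + $7,400 + $27,900 + $4,800 = $109,500 (under)
Oct 2029–Feb 2030: $65,100 + $7,400 + $27,900 + $4,800 + $49,400 = $154,600 (over)
Nov 2029–Mar 2030: $7,400 + $27,900 + $4,800 + $49,400 + $3,800 = $93,300 (under)
Dec 2029–Apr 2030: $27,900 + $4,800 + $49,400 + $3,800 + $1,500 = $87,400 (under)
Jan 2030–May 2030: $4,800 + $49,400 + $3,800 + $1,500 + $31,200 = $90,700 (under)
Feb 2030–Jun 2030: $49,400 + $3,800 + $1,500 + $31,200 + $45,400 = $131,300 (over)
Mar 2030–Jul 2030: $3,800 + $1,500 + $31,200 + $45,400 + $12,500 = $94,400 (under)
4 windows exceed the threshold.

4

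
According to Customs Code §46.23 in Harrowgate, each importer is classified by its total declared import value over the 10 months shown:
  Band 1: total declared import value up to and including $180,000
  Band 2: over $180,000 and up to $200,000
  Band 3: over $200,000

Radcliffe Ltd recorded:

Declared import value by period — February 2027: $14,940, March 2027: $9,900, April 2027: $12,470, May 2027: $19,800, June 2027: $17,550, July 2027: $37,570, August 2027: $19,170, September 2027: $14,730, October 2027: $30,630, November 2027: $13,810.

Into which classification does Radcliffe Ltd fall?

Total declared import value: $14,940 + $9,900 + $12,470 + $19,800 + $17,550 + $37,570 + $19,170 + $14,730 + $30,630 + $13,810 = $190,570.
$180,000 < $190,570 ≤ $200,000, so Band 2 applies.

Band 2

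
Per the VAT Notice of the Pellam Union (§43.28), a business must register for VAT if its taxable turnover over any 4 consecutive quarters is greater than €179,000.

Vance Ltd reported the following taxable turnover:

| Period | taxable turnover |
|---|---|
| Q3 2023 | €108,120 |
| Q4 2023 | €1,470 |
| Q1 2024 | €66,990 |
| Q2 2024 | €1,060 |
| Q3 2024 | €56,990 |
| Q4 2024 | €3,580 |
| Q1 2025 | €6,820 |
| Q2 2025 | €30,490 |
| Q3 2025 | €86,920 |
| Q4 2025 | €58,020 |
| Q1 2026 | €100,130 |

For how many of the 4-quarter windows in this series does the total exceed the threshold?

2

Q3 2023–Q2 2024: €108,120 + €1,470 + €66,990 + €1,060 = €177,640 (under)
Q4 2023–Q3 2024: €1,470 + €66,990 + €1,060 + €56,990 = €126,510 (under)
Q1 2024–Q4 2024: €66,990 + €1,060 + €56,990 + €3,580 = €128,620 (under)
Q2 2024–Q1 2025: €1,060 + €56,990 + €3,580 + €6,820 = €68,450 (under)
Q3 2024–Q2 2025: €56,990 + €3,580 + €6,820 + €30,490 = €97,880 (under)
Q4 2024–Q3 2025: €3,580 + €6,820 + €30,490 + €86,920 = €127,810 (under)
Q1 2025–Q4 2025: €6,820 + €30,490 + €86,920 + €58,020 = €182,250 (over)
Q2 2025–Q1 2026: €30,490 + €86,920 + €58,020 + €100,130 = €275,560 (over)
2 windows exceed the threshold.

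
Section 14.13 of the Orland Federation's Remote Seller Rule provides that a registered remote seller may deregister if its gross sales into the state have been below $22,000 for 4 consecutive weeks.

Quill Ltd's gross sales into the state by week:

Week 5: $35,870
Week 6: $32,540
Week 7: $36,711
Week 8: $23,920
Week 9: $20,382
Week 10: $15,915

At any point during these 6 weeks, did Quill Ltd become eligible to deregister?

No

Weeks below $22,000: Week 9, Week 10.
Longest run of consecutive weeks below the threshold: 2.
2 < 4, so Quill Ltd never became eligible.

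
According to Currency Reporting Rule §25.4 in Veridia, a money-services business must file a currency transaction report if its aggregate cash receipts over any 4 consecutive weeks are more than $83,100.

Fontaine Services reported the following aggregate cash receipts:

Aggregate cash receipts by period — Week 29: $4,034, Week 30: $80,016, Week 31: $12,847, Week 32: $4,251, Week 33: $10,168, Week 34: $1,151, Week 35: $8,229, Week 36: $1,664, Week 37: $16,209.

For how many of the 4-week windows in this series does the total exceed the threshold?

Week 29–Week 32: $4,034 + $80,016 + $12,847 + $4,251 = $101,148 (over)
Week 30–Week 33: $80,016 + $12,847 + $4,251 + $10,168 = $107,282 (over)
Week 31–Week 34: $12,847 + $4,251 + $10,168 + $1,151 = $28,417 (under)
Week 32–Week 35: $4,251 + $10,168 + $1,151 + $8,229 = $23,799 (under)
Week 33–Week 36: $10,168 + $1,151 + $8,229 + $1,664 = $21,212 (under)
Week 34–Week 37: $1,151 + $8,229 + $1,664 + $16,209 = $27,253 (under)
2 windows exceed the threshold.

2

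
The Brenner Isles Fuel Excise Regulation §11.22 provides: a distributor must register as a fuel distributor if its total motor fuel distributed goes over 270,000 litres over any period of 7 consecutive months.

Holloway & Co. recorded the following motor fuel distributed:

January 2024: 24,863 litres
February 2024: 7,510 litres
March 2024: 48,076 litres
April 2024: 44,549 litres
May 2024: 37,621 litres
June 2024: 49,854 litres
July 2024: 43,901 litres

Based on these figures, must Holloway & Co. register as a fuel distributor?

Total motor fuel distributed: 24,863 litres + 7,510 litres + 48,076 litres + 44,549 litres + 37,621 litres + 49,854 litres + 43,901 litres = 256,374 litres.
256,374 litres ≤ 270,000 litres, so the threshold is not exceeded.

No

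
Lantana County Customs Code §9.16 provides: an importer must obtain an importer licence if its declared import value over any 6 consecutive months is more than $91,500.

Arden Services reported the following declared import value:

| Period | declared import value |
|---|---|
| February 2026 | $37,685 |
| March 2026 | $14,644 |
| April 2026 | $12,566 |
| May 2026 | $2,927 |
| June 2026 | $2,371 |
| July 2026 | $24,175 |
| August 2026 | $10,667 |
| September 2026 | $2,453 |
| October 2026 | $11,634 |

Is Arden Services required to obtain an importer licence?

Yes

February 2026–July 2026: $37,685 + $14,644 + $12,566 + $2,927 + $2,371 + $24,175 = $94,368 (over)
March 2026–August 2026: $14,644 + $12,566 + $2,927 + $2,371 + $24,175 + $10,667 = $67,350 (under)
April 2026–September 2026: $12,566 + $2,927 + $2,371 + $24,175 + $10,667 + $2,453 = $55,159 (under)
May 2026–October 2026: $2,927 + $2,371 + $24,175 + $10,667 + $2,453 + $11,634 = $54,227 (under)
At least one window exceeds $91,500.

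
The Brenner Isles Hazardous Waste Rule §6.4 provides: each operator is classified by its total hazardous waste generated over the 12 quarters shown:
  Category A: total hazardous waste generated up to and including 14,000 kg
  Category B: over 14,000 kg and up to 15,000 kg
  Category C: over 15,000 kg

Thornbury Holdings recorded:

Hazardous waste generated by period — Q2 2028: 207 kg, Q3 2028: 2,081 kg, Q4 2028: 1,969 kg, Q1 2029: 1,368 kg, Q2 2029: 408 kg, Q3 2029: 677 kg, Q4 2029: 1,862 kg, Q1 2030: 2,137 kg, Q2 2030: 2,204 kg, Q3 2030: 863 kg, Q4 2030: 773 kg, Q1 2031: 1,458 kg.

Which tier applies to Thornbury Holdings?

Category C

Total hazardous waste generated: 207 kg + 2,081 kg + 1,969 kg + 1,368 kg + 408 kg + 677 kg + 1,862 kg + 2,137 kg + 2,204 kg + 863 kg + 773 kg + 1,458 kg = 16,007 kg.
16,007 kg > 15,000 kg, so Category C applies.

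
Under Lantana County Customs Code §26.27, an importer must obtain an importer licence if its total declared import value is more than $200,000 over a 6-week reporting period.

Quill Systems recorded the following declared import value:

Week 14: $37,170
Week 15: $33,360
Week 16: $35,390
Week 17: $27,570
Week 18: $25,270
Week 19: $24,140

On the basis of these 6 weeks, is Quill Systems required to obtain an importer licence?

No

Total declared import value: $37,170 + $33,360 + $35,390 + $27,570 + $25,270 + $24,140 = $182,900.
$182,900 ≤ $200,000, so the threshold is not exceeded.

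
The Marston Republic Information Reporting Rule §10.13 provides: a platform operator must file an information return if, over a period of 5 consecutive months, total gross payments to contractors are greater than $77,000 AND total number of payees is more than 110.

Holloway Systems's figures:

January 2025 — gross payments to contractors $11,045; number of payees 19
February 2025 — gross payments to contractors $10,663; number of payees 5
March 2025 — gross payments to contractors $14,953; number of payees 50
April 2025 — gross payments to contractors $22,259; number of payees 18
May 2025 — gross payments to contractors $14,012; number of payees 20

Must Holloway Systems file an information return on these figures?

Total gross payments to contractors: $11,045 + $10,663 + $14,953 + $22,259 + $14,012 = $72,932 (≤ $77,000).
Total number of payees: 19 + 5 + 50 + 18 + 20 = 112 (> 110).
The test is 'and': the rule requires both, and at least one is not exceeded.

No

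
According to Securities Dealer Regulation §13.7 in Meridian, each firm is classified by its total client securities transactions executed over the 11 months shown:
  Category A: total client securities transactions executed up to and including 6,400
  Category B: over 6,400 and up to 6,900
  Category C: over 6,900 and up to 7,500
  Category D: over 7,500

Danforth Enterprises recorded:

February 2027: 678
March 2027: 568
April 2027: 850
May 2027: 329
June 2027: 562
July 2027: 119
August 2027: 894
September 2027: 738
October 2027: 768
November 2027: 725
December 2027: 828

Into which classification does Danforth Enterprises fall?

Total client securities transactions executed: 678 + 568 + 850 + 329 + 562 + 119 + 894 + 738 + 768 + 725 + 828 = 7,059.
6,900 < 7,059 ≤ 7,500, so Category C applies.

Category C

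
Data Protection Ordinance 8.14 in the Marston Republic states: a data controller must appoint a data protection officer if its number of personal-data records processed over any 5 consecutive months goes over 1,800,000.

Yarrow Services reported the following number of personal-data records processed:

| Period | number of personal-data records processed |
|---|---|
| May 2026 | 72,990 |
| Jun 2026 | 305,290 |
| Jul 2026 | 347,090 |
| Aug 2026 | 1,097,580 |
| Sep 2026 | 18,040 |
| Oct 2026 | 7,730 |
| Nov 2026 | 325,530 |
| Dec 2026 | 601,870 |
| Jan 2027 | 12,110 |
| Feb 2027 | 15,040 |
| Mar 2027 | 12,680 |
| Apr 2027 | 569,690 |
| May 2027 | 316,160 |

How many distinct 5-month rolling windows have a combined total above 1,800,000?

May 2026–Sep 2026: 72,990 + 305,290 + 347,090 + 1,097,580 + 18,040 = 1,840,990 (over)
Jun 2026–Oct 2026: 305,290 + 347,090 + 1,097,580 + 18,040 + 7,730 = 1,775,730 (under)
Jul 2026–Nov 2026: 347,090 + 1,097,580 + 18,040 + 7,730 + 325,530 = 1,795,970 (under)
Aug 2026–Dec 2026: 1,097,580 + 18,040 + 7,730 + 325,530 + 601,870 = 2,050,750 (over)
Sep 2026–Jan 2027: 18,040 + 7,730 + 325,530 + 601,870 + 12,110 = 965,280 (under)
Oct 2026–Feb 2027: 7,730 + 325,530 + 601,870 + 12,110 + 15,040 = 962,280 (under)
Nov 2026–Mar 2027: 325,530 + 601,870 + 12,110 + 15,040 + 12,680 = 967,230 (under)
Dec 2026–Apr 2027: 601,870 + 12,110 + 15,040 + 12,680 + 569,690 = 1,211,390 (under)
Jan 2027–May 2027: 12,110 + 15,040 + 12,680 + 569,690 + 316,160 = 925,680 (under)
2 windows exceed the threshold.

2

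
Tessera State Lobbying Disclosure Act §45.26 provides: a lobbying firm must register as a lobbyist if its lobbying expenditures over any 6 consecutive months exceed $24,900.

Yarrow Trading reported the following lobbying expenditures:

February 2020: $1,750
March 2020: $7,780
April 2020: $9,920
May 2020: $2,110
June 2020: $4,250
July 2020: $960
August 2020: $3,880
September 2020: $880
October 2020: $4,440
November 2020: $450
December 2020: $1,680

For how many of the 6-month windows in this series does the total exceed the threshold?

2

February 2020–July 2020: $1,750 + $7,780 + $9,920 + $2,110 + $4,250 + $960 = $26,770 (over)
March 2020–August 2020: $7,780 + $9,920 + $2,110 + $4,250 + $960 + $3,880 = $28,900 (over)
April 2020–September 2020: $9,920 + $2,110 + $4,250 + $960 + $3,880 + $880 = $22,000 (under)
May 2020–October 2020: $2,110 + $4,250 + $960 + $3,880 + $880 + $4,440 = $16,520 (under)
June 2020–November 2020: $4,250 + $960 + $3,880 + $880 + $4,440 + $450 = $14,860 (under)
July 2020–December 2020: $960 + $3,880 + $880 + $4,440 + $450 + $1,680 = $12,290 (under)
2 windows exceed the threshold.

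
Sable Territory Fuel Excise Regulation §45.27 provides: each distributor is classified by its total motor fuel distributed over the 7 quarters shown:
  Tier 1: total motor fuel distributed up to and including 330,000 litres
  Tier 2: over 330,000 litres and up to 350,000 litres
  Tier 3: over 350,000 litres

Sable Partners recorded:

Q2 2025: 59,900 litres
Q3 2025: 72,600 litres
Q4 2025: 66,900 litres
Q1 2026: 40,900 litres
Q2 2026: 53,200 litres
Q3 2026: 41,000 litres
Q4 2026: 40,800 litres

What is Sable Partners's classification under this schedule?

Tier 3

Total motor fuel distributed: 59,900 litres + 72,600 litres + 66,900 litres + 40,900 litres + 53,200 litres + 41,000 litres + 40,800 litres = 375,300 litres.
375,300 litres > 350,000 litres, so Tier 3 applies.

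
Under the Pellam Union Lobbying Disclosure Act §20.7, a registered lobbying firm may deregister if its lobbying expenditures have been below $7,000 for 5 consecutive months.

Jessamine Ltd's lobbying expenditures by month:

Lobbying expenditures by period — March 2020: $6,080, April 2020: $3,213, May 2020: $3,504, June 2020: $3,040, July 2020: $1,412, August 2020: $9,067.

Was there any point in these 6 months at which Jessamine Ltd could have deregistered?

Yes

Months below $7,000: March 2020, April 2020, May 2020, June 2020, July 2020.
Longest run of consecutive months below the threshold: 5.
5 ≥ 5, so Jessamine Ltd became eligible.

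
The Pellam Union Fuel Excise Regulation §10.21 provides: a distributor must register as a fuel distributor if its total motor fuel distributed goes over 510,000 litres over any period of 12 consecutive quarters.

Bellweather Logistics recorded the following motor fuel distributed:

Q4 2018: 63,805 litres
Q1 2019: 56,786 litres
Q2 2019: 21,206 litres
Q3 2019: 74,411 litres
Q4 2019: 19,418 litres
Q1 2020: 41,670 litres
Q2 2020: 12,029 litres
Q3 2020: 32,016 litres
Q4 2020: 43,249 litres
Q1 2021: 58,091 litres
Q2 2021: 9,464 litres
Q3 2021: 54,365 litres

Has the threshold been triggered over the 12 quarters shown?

Total motor fuel distributed: 63,805 litres + 56,786 litres + 21,206 litres + 74,411 litres + 19,418 litres + 41,670 litres + 12,029 litres + 32,016 litres + 43,249 litres + 58,091 litres + 9,464 litres + 54,365 litres = 486,510 litres.
486,510 litres ≤ 510,000 litres, so the threshold is not exceeded.

No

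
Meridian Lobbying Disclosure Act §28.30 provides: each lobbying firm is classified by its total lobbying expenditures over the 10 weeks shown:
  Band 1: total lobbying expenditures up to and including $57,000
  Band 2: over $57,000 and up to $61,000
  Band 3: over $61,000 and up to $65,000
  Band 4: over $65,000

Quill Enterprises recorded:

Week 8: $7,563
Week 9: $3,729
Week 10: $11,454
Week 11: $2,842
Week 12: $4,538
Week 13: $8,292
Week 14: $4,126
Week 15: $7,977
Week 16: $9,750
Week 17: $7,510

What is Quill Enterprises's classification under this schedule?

Total lobbying expenditures: $7,563 + $3,729 + $11,454 + $2,842 + $4,538 + $8,292 + $4,126 + $7,977 + $9,750 + $7,510 = $67,781.
$67,781 > $65,000, so Band 4 applies.

Band 4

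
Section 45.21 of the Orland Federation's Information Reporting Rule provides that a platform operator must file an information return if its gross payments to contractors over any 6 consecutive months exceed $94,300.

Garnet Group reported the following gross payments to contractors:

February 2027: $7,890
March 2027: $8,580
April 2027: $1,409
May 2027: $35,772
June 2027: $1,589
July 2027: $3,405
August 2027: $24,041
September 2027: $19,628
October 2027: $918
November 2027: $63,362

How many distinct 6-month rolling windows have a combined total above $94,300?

1

February 2027–July 2027: $7,890 + $8,580 + $1,409 + $35,772 + $1,589 + $3,405 = $58,645 (under)
March 2027–August 2027: $8,580 + $1,409 + $35,772 + $1,589 + $3,405 + $24,041 = $74,796 (under)
April 2027–September 2027: $1,409 + $35,772 + $1,589 + $3,405 + $24,041 + $19,628 = $85,844 (under)
May 2027–October 2027: $35,772 + $1,589 + $3,405 + $24,041 + $19,628 + $918 = $85,353 (under)
June 2027–November 2027: $1,589 + $3,405 + $24,041 + $19,628 + $918 + $63,362 = $112,943 (over)
1 window exceeds the threshold.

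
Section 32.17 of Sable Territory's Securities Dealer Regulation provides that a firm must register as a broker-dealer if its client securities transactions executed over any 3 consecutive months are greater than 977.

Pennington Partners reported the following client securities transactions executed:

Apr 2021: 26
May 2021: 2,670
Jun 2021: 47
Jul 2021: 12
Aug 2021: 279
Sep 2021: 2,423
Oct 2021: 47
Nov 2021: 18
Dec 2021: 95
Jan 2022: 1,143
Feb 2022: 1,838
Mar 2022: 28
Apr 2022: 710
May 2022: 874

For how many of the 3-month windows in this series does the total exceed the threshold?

Apr 2021–Jun 2021: 26 + 2,670 + 47 = 2,743 (over)
May 2021–Jul 2021: 2,670 + 47 + 12 = 2,729 (over)
Jun 2021–Aug 2021: 47 + 12 + 279 = 338 (under)
Jul 2021–Sep 2021: 12 + 279 + 2,423 = 2,714 (over)
Aug 2021–Oct 2021: 279 + 2,423 + 47 = 2,749 (over)
Sep 2021–Nov 2021: 2,423 + 47 + 18 = 2,488 (over)
Oct 2021–Dec 2021: 47 + 18 + 95 = 160 (under)
Nov 2021–Jan 2022: 18 + 95 + 1,143 = 1,256 (over)
Dec 2021–Feb 2022: 95 + 1,143 + 1,838 = 3,076 (over)
Jan 2022–Mar 2022: 1,143 + 1,838 + 28 = 3,009 (over)
Feb 2022–Apr 2022: 1,838 + 28 + 710 = 2,576 (over)
Mar 2022–May 2022: 28 + 710 + 874 = 1,612 (over)
10 windows exceed the threshold.

10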